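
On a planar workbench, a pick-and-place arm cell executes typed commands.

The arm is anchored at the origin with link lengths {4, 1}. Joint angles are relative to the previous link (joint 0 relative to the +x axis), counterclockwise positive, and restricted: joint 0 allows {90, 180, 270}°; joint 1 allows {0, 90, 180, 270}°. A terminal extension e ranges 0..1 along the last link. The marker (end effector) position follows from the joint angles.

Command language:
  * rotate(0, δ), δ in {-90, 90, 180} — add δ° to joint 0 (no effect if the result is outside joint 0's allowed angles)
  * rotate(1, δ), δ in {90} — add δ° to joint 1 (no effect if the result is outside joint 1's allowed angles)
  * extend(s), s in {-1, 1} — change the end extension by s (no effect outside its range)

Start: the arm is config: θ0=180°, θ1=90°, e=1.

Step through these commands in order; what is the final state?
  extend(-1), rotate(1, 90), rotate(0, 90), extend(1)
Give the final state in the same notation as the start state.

config: θ0=270°, θ1=180°, e=1

t0: config: θ0=180°, θ1=90°, e=1
step 1 (extend(-1)): config: θ0=180°, θ1=90°, e=0
step 2 (rotate(1, 90)): config: θ0=180°, θ1=180°, e=0
step 3 (rotate(0, 90)): config: θ0=270°, θ1=180°, e=0
step 4 (extend(1)): config: θ0=270°, θ1=180°, e=1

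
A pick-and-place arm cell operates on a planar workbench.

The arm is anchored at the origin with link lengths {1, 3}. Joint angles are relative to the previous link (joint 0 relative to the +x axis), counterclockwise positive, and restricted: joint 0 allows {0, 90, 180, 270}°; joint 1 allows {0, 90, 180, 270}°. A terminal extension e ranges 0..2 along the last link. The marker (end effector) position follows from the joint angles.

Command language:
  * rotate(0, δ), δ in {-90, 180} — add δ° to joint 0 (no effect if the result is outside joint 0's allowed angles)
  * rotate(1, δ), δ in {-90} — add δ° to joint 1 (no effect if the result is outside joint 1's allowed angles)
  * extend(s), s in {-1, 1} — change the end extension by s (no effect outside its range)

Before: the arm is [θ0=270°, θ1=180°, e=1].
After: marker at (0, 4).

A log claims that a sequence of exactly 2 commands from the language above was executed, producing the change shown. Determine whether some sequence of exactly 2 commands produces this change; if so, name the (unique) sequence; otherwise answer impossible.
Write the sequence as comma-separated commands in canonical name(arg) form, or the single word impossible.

t0: [θ0=270°, θ1=180°, e=1]
1. extend(1) → [θ0=270°, θ1=180°, e=2]
2. extend(1) → [θ0=270°, θ1=180°, e=2]
no other 2-command option fits: unique.

extend(1), extend(1)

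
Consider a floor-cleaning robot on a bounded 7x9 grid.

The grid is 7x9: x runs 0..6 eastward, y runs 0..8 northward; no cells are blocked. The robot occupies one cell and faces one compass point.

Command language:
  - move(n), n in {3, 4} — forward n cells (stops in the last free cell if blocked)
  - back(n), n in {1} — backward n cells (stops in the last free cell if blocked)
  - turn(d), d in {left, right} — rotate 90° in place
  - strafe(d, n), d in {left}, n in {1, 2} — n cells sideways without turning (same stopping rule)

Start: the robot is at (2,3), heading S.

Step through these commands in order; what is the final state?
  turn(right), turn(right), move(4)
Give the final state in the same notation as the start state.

initial: at (2,3), heading S
step 1 (turn(right)): at (2,3), heading W
step 2 (turn(right)): at (2,3), heading N
step 3 (move(4)): at (2,7), heading N

at (2,7), heading N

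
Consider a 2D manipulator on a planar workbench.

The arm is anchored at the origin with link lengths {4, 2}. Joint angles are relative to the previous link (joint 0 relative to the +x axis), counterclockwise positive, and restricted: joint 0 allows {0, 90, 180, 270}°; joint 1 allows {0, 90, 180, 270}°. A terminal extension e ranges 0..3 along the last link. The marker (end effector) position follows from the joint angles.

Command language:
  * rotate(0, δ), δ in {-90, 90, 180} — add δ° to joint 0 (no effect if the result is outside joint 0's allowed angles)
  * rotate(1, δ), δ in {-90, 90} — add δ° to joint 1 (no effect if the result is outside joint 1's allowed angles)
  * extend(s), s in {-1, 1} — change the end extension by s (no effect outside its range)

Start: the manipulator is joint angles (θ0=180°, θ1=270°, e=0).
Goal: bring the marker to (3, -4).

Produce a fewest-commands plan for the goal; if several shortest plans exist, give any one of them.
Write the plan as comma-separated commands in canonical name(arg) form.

rotate(0, 90), rotate(1, -90), rotate(1, -90), extend(1)

start: joint angles (θ0=180°, θ1=270°, e=0)
[1] after rotate(0, 90): joint angles (θ0=270°, θ1=270°, e=0)
[2] after rotate(1, -90): joint angles (θ0=270°, θ1=180°, e=0)
[3] after rotate(1, -90): joint angles (θ0=270°, θ1=90°, e=0)
[4] after extend(1): joint angles (θ0=270°, θ1=90°, e=1)
nothing shorter than 4 reaches the goal.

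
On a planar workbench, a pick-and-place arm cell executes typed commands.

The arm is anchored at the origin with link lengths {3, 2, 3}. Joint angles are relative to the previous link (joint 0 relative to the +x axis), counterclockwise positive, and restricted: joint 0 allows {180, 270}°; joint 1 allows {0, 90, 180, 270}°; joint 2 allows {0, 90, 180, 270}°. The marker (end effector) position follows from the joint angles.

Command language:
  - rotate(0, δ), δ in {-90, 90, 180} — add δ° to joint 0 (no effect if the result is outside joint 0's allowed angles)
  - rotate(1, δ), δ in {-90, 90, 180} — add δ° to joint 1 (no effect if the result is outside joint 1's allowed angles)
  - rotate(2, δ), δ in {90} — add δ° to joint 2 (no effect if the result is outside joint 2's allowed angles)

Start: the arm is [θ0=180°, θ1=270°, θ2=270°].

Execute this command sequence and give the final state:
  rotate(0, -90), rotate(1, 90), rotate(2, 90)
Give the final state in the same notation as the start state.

[θ0=180°, θ1=0°, θ2=0°]

from: [θ0=180°, θ1=270°, θ2=270°]
step 1 (rotate(0, -90)): [θ0=180°, θ1=270°, θ2=270°]
step 2 (rotate(1, 90)): [θ0=180°, θ1=0°, θ2=270°]
step 3 (rotate(2, 90)): [θ0=180°, θ1=0°, θ2=0°]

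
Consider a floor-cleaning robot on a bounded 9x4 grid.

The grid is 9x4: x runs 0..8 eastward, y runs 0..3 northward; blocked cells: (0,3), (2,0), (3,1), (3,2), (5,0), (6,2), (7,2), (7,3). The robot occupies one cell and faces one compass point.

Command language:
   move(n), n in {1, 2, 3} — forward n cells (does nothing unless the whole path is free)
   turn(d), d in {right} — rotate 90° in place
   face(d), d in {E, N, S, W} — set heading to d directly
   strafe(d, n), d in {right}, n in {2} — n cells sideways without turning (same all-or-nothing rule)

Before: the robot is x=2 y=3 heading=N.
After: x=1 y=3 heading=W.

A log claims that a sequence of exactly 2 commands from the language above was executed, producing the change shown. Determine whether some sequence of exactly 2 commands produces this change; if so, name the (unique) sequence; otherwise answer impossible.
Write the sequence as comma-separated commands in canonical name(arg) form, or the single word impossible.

key: order matters: swapping face(W) and move(1) lands elsewhere
begin: x=2 y=3 heading=N
1. face(W) → x=2 y=3 heading=W
2. move(1) → x=1 y=3 heading=W
no other 2-command option fits: unique.

face(W), move(1)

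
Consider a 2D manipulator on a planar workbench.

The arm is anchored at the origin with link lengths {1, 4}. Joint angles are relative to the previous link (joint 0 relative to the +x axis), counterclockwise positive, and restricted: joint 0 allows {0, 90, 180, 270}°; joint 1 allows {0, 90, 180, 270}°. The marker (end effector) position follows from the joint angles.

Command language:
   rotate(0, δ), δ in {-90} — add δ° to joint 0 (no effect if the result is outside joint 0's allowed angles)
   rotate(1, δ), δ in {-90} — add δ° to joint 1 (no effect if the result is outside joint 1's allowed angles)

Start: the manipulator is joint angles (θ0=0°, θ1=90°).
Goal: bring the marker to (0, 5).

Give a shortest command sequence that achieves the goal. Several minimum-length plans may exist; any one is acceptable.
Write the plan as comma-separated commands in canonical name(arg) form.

rotate(0, -90), rotate(0, -90), rotate(0, -90), rotate(1, -90)

t0: joint angles (θ0=0°, θ1=90°)
1. rotate(0, -90) → joint angles (θ0=270°, θ1=90°)
2. rotate(0, -90) → joint angles (θ0=180°, θ1=90°)
3. rotate(0, -90) → joint angles (θ0=90°, θ1=90°)
4. rotate(1, -90) → joint angles (θ0=90°, θ1=0°)
no 3-step plan works, so 4 is optimal.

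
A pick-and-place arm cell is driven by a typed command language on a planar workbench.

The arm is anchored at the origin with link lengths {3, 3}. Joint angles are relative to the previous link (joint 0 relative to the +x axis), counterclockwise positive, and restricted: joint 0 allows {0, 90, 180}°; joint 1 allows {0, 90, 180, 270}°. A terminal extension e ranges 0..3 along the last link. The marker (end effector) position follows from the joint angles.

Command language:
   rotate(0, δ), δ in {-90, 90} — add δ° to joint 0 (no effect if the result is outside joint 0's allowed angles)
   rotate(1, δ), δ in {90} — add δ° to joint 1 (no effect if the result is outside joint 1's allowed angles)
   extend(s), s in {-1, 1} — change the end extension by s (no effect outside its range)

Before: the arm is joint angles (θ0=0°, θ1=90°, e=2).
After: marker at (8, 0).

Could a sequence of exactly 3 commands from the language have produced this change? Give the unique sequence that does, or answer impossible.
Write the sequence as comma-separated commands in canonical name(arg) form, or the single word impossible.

initial: joint angles (θ0=0°, θ1=90°, e=2)
step 1 (rotate(1, 90)): joint angles (θ0=0°, θ1=180°, e=2)
step 2 (rotate(1, 90)): joint angles (θ0=0°, θ1=270°, e=2)
step 3 (rotate(1, 90)): joint angles (θ0=0°, θ1=0°, e=2)
uniquely the one of 125 3-step routes that fits.

rotate(1, 90), rotate(1, 90), rotate(1, 90)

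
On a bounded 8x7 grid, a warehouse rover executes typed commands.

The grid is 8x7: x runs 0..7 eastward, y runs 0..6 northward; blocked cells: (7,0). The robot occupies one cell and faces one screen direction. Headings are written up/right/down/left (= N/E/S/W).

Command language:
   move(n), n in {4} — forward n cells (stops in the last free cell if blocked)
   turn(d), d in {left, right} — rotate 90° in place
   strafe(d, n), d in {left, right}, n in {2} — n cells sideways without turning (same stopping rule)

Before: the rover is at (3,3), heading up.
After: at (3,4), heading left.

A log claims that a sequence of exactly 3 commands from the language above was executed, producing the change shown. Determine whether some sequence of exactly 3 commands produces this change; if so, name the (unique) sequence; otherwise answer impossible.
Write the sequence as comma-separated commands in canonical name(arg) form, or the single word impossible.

move(4), turn(left), strafe(left, 2)

key: move(4) runs into the grid edge before its full distance
begin: at (3,3), heading up
t=1 move(4) ⇒ at (3,6), heading up
t=2 turn(left) ⇒ at (3,6), heading left
t=3 strafe(left, 2) ⇒ at (3,4), heading left
no other 3-command option fits: unique.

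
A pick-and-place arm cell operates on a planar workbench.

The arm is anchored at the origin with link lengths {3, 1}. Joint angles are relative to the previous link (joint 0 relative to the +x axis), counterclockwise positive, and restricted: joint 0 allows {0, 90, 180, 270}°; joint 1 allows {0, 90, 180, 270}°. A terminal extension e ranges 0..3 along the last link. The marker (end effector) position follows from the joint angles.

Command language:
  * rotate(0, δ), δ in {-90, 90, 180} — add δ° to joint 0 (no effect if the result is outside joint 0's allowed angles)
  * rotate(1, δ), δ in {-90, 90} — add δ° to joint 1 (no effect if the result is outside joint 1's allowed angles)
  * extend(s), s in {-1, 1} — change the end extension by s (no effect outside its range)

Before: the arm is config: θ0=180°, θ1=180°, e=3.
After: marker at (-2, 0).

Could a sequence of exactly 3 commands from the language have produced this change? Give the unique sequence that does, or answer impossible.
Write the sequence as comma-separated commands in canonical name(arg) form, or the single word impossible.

extend(-1), extend(-1), extend(-1)

begin: config: θ0=180°, θ1=180°, e=3
step 1 (extend(-1)): config: θ0=180°, θ1=180°, e=2
step 2 (extend(-1)): config: θ0=180°, θ1=180°, e=1
step 3 (extend(-1)): config: θ0=180°, θ1=180°, e=0
uniquely the one of 343 3-step routes that fits.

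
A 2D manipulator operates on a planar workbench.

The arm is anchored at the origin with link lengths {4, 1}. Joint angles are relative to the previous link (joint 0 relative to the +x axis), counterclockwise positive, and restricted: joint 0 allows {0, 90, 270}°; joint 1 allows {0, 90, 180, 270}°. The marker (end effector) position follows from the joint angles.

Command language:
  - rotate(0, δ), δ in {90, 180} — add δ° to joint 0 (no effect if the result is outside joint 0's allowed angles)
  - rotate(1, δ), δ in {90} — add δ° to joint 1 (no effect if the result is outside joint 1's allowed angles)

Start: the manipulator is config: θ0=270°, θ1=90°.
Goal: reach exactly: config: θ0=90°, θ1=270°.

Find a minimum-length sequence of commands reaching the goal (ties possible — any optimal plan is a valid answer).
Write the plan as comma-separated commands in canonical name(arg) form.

rotate(0, 180), rotate(1, 90), rotate(1, 90)

initial: config: θ0=270°, θ1=90°
[1] after rotate(0, 180): config: θ0=90°, θ1=90°
[2] after rotate(1, 90): config: θ0=90°, θ1=180°
[3] after rotate(1, 90): config: θ0=90°, θ1=270°
minimal: 3 command(s), checked below 3.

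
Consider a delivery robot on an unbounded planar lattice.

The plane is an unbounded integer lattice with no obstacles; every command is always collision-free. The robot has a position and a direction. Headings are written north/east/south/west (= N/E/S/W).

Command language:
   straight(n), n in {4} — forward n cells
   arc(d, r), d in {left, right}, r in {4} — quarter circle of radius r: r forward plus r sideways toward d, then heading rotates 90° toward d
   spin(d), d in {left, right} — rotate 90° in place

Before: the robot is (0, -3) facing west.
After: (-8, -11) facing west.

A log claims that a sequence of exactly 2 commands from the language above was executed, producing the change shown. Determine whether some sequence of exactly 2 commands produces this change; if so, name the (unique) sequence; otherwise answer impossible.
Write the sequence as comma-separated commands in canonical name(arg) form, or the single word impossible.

key: running arc(right, 4) before arc(left, 4) would end elsewhere — order is forced
from: (0, -3) facing west
1. arc(left, 4) → (-4, -7) facing south
2. arc(right, 4) → (-8, -11) facing west
no other 2-command option fits: unique.

arc(left, 4), arc(right, 4)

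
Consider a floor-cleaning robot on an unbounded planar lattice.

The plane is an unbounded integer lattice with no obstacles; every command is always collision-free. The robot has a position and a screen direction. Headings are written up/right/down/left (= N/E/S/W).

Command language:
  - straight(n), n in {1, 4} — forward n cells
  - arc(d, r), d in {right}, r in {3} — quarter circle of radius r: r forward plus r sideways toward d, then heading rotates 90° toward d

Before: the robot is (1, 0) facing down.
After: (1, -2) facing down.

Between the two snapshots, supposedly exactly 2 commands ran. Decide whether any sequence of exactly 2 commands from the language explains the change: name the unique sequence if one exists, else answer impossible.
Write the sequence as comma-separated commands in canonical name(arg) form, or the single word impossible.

key: still facing S at the end — nothing in the sequence rotates
initial: (1, 0) facing down
1. straight(1) → (1, -1) facing down
2. straight(1) → (1, -2) facing down
no other 2-command option fits: unique.

straight(1), straight(1)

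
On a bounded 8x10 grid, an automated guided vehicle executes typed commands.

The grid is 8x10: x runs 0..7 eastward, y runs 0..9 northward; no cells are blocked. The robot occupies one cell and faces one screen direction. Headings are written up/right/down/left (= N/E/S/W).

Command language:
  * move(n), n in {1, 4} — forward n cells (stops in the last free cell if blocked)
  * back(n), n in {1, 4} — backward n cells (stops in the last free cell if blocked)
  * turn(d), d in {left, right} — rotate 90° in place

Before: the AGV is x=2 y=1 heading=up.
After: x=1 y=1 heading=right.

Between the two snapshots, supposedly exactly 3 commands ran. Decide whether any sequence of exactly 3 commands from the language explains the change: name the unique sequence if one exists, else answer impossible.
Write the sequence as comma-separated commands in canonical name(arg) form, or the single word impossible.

turn(right), back(4), move(1)

key: running move(1) before turn(right) would end elsewhere — order is forced
from: x=2 y=1 heading=up
[1] after turn(right): x=2 y=1 heading=right
[2] after back(4): x=0 y=1 heading=right
[3] after move(1): x=1 y=1 heading=right
all 216 alternatives checked — unique.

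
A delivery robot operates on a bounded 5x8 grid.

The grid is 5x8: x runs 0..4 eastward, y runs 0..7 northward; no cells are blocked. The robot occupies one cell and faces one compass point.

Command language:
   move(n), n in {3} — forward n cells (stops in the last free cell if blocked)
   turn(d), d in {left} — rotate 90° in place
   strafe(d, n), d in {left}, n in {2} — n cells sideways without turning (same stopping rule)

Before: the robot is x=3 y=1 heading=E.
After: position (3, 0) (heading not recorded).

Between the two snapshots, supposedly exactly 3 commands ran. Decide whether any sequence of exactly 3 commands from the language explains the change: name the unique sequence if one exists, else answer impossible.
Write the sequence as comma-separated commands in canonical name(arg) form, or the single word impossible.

turn(left), turn(left), strafe(left, 2)

key: strafe(left, 2) runs into the grid edge before its full distance
from: x=3 y=1 heading=E
1. turn(left) → x=3 y=1 heading=N
2. turn(left) → x=3 y=1 heading=W
3. strafe(left, 2) → x=3 y=0 heading=W
no rival 3-sequence matches.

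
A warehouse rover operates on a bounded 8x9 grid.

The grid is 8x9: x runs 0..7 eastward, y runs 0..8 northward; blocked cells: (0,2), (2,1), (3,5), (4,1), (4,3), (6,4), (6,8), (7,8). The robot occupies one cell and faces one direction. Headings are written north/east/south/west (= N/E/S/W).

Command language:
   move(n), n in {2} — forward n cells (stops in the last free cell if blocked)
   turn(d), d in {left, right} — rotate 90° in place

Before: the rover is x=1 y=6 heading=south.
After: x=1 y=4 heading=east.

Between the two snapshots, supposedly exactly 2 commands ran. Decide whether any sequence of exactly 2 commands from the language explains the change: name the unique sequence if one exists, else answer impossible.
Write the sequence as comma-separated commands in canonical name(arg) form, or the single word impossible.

key: cell and facing (now E) both changed — the 2 commands mix motion and turning
initial: x=1 y=6 heading=south
1. move(2) → x=1 y=4 heading=south
2. turn(left) → x=1 y=4 heading=east
all 9 alternatives checked — unique.

move(2), turn(left)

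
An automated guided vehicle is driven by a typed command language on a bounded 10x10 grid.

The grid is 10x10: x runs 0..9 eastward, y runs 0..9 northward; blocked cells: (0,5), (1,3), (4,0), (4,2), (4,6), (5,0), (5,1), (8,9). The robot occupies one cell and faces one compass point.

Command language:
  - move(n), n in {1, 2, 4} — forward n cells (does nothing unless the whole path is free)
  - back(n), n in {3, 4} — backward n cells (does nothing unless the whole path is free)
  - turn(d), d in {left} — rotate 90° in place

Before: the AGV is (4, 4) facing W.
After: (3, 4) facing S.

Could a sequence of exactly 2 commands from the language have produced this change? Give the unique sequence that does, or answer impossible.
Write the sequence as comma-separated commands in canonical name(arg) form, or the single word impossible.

move(1), turn(left)

key: running turn(left) before move(1) would end elsewhere — order is forced
begin: (4, 4) facing W
1. move(1) → (3, 4) facing W
2. turn(left) → (3, 4) facing S
no other 2-command option fits: unique.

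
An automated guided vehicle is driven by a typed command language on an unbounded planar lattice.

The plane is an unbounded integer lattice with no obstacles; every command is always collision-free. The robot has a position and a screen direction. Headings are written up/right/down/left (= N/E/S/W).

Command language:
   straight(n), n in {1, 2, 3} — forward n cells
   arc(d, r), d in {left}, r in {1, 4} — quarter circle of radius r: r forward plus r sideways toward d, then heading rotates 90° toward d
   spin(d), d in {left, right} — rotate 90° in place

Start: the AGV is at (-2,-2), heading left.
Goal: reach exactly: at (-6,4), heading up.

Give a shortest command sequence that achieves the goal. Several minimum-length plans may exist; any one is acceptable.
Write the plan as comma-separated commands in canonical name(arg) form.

start: at (-2,-2), heading left
[1] after spin(right): at (-2,-2), heading up
[2] after straight(2): at (-2,0), heading up
[3] after arc(left, 4): at (-6,4), heading left
[4] after spin(right): at (-6,4), heading up
minimal: 4 command(s), checked below 4.

spin(right), straight(2), arc(left, 4), spin(right)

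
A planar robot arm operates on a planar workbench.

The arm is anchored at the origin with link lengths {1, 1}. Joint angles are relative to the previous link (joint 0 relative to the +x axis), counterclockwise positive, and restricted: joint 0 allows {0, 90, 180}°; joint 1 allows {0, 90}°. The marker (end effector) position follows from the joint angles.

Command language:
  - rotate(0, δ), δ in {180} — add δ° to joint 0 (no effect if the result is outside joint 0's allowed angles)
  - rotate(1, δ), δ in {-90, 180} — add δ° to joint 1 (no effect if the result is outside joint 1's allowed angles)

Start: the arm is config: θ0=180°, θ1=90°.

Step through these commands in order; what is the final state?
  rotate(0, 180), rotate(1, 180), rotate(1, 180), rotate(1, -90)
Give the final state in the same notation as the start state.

config: θ0=0°, θ1=0°

from: config: θ0=180°, θ1=90°
1. rotate(0, 180) → config: θ0=0°, θ1=90°
2. rotate(1, 180) → config: θ0=0°, θ1=90°
3. rotate(1, 180) → config: θ0=0°, θ1=90°
4. rotate(1, -90) → config: θ0=0°, θ1=0°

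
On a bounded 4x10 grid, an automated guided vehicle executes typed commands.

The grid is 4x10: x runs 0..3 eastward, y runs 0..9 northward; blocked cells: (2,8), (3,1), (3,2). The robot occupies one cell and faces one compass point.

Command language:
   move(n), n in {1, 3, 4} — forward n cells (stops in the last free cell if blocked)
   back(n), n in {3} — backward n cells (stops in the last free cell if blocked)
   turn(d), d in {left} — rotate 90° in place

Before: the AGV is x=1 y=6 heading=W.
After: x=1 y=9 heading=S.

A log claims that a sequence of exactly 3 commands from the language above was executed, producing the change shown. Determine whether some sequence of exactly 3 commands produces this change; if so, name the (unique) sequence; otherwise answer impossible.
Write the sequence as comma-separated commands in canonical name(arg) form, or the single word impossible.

key: order matters: swapping turn(left) and back(3) lands elsewhere
from: x=1 y=6 heading=W
step 1 (turn(left)): x=1 y=6 heading=S
step 2 (back(3)): x=1 y=9 heading=S
step 3 (back(3)): x=1 y=9 heading=S
no rival 3-sequence matches.

turn(left), back(3), back(3)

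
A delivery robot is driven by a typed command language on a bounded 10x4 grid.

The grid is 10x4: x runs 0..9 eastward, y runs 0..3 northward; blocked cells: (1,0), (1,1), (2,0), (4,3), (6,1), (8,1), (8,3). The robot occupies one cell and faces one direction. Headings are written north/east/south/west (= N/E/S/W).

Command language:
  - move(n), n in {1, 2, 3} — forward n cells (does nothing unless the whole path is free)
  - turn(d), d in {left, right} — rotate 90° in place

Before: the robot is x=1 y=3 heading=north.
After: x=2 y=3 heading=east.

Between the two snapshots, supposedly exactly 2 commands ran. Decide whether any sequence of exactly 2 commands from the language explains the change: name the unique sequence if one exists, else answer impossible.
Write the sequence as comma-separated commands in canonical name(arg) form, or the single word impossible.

key: order matters: swapping turn(right) and move(1) lands elsewhere
begin: x=1 y=3 heading=north
t=1 turn(right) ⇒ x=1 y=3 heading=east
t=2 move(1) ⇒ x=2 y=3 heading=east
all 25 alternatives checked — unique.

turn(right), move(1)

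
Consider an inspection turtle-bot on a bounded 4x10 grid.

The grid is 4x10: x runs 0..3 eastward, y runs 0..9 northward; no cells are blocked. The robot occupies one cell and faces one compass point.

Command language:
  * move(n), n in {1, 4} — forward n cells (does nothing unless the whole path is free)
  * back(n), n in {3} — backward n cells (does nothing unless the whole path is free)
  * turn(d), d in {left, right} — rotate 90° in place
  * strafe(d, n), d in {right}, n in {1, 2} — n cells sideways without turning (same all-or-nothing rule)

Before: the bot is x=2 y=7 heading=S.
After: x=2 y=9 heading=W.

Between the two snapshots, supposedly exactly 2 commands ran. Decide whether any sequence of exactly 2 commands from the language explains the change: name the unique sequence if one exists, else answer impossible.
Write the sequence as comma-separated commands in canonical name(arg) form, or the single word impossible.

turn(right), strafe(right, 2)

key: order matters: swapping turn(right) and strafe(right, 2) lands elsewhere
t0: x=2 y=7 heading=S
t=1 turn(right) ⇒ x=2 y=7 heading=W
t=2 strafe(right, 2) ⇒ x=2 y=9 heading=W
no other 2-command option fits: unique.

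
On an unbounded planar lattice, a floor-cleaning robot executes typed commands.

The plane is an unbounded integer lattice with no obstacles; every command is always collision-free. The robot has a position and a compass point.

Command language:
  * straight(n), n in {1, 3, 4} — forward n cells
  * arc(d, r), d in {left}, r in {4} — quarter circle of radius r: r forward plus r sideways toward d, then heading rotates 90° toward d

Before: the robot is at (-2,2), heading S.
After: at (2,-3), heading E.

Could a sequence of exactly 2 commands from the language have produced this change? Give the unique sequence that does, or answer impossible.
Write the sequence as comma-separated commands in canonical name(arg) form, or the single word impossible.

key: order matters: swapping straight(1) and arc(left, 4) lands elsewhere
from: at (-2,2), heading S
t=1 straight(1) ⇒ at (-2,1), heading S
t=2 arc(left, 4) ⇒ at (2,-3), heading E
all 16 alternatives checked — unique.

straight(1), arc(left, 4)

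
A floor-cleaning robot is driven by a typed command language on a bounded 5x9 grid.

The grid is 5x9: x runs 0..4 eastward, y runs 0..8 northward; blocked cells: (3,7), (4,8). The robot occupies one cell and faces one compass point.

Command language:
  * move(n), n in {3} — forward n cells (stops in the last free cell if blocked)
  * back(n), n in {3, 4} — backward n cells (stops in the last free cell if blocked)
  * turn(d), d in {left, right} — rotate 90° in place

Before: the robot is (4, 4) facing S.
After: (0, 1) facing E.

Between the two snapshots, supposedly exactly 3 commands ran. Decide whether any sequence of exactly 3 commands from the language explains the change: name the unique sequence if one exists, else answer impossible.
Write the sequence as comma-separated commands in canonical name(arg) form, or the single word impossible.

key: running back(4) before move(3) would end elsewhere — order is forced
t0: (4, 4) facing S
1. move(3) → (4, 1) facing S
2. turn(left) → (4, 1) facing E
3. back(4) → (0, 1) facing E
no other 3-command option fits: unique.

move(3), turn(left), back(4)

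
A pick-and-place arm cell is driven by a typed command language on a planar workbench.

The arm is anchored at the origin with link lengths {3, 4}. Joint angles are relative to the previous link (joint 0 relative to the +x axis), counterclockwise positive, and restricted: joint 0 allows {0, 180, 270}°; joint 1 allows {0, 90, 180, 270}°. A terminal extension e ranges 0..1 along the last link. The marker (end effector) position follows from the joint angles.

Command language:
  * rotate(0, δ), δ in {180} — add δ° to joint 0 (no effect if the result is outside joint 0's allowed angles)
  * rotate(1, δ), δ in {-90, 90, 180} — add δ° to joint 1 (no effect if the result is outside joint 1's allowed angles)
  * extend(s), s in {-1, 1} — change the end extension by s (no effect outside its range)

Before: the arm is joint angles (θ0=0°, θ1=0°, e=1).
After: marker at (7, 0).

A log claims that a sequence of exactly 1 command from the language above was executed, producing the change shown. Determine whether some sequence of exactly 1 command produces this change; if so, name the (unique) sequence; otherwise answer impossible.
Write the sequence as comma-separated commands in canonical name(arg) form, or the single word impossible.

begin: joint angles (θ0=0°, θ1=0°, e=1)
1. extend(-1) → joint angles (θ0=0°, θ1=0°, e=0)
no other 1-command option fits: unique.

extend(-1)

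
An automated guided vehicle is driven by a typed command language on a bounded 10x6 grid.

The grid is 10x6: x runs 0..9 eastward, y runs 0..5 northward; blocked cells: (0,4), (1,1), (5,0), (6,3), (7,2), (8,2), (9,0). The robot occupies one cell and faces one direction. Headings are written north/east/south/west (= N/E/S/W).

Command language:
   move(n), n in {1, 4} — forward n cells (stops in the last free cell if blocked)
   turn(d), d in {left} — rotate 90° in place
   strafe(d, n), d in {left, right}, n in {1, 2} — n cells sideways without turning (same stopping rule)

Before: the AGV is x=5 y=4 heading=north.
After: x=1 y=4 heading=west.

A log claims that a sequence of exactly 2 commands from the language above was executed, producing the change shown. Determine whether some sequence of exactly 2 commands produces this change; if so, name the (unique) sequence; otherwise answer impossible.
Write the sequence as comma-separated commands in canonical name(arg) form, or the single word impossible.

key: order matters: swapping turn(left) and move(4) lands elsewhere
from: x=5 y=4 heading=north
1. turn(left) → x=5 y=4 heading=west
2. move(4) → x=1 y=4 heading=west
no rival 2-sequence matches.

turn(left), move(4)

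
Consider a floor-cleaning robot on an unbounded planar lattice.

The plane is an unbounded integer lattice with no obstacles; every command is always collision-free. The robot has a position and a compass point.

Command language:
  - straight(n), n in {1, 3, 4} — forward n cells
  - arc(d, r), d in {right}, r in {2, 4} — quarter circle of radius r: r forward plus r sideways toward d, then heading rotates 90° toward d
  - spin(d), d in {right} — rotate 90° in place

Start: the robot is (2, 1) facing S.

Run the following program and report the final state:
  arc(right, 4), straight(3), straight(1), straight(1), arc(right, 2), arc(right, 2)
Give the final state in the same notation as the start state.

(-7, 1) facing E

t0: (2, 1) facing S
[1] after arc(right, 4): (-2, -3) facing W
[2] after straight(3): (-5, -3) facing W
[3] after straight(1): (-6, -3) facing W
[4] after straight(1): (-7, -3) facing W
[5] after arc(right, 2): (-9, -1) facing N
[6] after arc(right, 2): (-7, 1) facing E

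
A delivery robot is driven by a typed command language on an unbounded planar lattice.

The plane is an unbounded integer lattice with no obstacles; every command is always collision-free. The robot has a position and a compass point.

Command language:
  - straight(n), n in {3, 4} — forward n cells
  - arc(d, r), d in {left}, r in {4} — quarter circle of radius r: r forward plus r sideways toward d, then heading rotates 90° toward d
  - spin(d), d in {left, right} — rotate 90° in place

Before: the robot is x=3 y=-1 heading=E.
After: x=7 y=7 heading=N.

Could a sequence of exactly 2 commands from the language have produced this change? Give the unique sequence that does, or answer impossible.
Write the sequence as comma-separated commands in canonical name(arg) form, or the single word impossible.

key: running straight(4) before arc(left, 4) would end elsewhere — order is forced
start: x=3 y=-1 heading=E
1. arc(left, 4) → x=7 y=3 heading=N
2. straight(4) → x=7 y=7 heading=N
no rival 2-sequence matches.

arc(left, 4), straight(4)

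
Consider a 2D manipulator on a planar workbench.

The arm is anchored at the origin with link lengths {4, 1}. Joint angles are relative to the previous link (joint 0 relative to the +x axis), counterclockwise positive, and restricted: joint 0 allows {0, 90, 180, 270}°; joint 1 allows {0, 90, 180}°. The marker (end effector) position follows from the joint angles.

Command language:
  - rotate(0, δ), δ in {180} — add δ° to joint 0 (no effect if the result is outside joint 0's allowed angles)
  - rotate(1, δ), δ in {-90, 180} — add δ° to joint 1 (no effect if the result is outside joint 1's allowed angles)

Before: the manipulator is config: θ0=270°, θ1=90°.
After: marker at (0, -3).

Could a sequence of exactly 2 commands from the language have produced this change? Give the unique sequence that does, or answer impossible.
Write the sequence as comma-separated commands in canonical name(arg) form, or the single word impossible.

key: running rotate(1, 180) before rotate(1, -90) would end elsewhere — order is forced
t0: config: θ0=270°, θ1=90°
t=1 rotate(1, -90) ⇒ config: θ0=270°, θ1=0°
t=2 rotate(1, 180) ⇒ config: θ0=270°, θ1=180°
no rival 2-sequence matches.

rotate(1, -90), rotate(1, 180)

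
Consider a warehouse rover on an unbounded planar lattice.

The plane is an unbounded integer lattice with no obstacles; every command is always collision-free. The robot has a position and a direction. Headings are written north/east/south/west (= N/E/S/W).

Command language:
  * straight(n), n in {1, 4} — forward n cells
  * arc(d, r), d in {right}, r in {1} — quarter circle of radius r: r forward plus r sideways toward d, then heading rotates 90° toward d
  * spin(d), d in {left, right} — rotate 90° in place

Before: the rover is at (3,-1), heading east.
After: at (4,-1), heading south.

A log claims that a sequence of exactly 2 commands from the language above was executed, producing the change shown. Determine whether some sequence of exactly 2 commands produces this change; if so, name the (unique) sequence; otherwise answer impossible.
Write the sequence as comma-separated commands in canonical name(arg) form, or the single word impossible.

straight(1), spin(right)

key: cell and facing (now S) both changed — the 2 commands mix motion and turning
begin: at (3,-1), heading east
step 1 (straight(1)): at (4,-1), heading east
step 2 (spin(right)): at (4,-1), heading south
no rival 2-sequence matches.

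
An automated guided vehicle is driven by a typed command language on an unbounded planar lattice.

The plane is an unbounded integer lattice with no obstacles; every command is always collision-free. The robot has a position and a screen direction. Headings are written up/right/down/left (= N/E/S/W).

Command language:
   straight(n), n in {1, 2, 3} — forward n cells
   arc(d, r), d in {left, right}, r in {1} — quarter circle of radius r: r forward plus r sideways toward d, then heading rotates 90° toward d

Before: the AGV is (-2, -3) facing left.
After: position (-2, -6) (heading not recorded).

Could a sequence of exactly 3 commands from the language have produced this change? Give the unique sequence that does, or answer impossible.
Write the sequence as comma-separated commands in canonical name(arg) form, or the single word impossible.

arc(left, 1), straight(1), arc(left, 1)

begin: (-2, -3) facing left
step 1 (arc(left, 1)): (-3, -4) facing down
step 2 (straight(1)): (-3, -5) facing down
step 3 (arc(left, 1)): (-2, -6) facing right
no other 3-command option fits: unique.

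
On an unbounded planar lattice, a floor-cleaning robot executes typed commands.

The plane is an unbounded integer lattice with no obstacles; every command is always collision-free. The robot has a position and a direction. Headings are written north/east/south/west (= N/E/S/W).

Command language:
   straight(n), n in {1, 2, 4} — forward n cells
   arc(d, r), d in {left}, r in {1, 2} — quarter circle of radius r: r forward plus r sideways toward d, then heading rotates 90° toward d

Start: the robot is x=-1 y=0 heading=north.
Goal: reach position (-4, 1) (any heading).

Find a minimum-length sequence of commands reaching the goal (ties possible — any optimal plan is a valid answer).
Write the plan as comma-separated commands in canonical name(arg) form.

from: x=-1 y=0 heading=north
t=1 arc(left, 1) ⇒ x=-2 y=1 heading=west
t=2 straight(2) ⇒ x=-4 y=1 heading=west
no 1-step plan works, so 2 is optimal.

arc(left, 1), straight(2)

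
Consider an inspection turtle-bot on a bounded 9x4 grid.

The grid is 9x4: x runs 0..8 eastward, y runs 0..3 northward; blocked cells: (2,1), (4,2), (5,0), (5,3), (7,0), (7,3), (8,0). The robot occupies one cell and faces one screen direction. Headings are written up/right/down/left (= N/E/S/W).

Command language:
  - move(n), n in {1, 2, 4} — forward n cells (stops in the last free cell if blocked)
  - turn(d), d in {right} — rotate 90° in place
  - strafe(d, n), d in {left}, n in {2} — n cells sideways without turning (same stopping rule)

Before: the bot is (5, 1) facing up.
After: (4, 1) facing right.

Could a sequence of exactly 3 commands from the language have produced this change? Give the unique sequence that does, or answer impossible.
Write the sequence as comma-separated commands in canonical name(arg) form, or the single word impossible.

strafe(left, 2), turn(right), move(1)

key: cell and facing (now E) both changed — the 3 commands mix motion and turning
from: (5, 1) facing up
t=1 strafe(left, 2) ⇒ (3, 1) facing up
t=2 turn(right) ⇒ (3, 1) facing right
t=3 move(1) ⇒ (4, 1) facing right
no other 3-command option fits: unique.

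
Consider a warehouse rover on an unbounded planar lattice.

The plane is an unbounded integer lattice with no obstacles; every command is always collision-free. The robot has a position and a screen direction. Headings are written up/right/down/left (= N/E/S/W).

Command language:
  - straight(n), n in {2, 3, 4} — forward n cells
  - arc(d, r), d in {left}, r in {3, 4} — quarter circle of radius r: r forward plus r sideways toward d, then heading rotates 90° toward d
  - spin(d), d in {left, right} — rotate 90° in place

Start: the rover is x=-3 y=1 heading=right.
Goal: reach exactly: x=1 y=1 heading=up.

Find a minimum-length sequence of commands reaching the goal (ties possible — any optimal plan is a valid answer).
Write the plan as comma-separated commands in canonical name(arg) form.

begin: x=-3 y=1 heading=right
1. straight(4) → x=1 y=1 heading=right
2. spin(left) → x=1 y=1 heading=up
shorter routes all fall short; 2 is best.

straight(4), spin(left)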